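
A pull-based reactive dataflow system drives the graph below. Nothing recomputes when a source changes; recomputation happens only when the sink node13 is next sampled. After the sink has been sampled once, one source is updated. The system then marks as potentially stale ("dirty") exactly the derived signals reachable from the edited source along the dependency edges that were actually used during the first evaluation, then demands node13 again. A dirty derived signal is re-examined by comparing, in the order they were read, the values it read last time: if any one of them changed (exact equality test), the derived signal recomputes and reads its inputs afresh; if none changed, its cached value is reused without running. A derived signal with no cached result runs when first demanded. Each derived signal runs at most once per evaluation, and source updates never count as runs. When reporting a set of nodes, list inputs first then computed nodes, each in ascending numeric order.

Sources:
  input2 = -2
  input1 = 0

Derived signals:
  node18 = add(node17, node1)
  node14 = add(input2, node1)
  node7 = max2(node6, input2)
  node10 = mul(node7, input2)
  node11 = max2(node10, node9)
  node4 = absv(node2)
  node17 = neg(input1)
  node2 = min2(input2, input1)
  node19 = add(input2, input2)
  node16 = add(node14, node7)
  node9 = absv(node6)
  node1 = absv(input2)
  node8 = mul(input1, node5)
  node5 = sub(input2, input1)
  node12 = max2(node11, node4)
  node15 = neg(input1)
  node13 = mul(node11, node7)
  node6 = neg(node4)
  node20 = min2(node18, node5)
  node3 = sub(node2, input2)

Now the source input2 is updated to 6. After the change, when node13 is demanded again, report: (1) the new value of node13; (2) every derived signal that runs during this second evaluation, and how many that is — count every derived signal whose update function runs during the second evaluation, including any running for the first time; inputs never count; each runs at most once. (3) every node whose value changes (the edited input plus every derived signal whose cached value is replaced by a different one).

New value of node13: 216.
Derived signals that run: node2, node4, node6, node7, node9, node10, node11, node13 — 8 in total.
Values that change: input2, node2, node4, node6, node7, node9, node10, node11, node13.

First evaluation (everything demanded from the output):
  node2 = min2(-2, 0) = -2
  node4 = absv(-2) = 2
  node6 = neg(2) = -2
  node7 = max2(-2, -2) = -2
  node9 = absv(-2) = 2
  node10 = mul(-2, -2) = 4
  node11 = max2(4, 2) = 4
  node13 = mul(4, -2) = -8

Propagation after the edit:
  node2: runs — input2 -2->6; result 0.
  node4: runs — node2 -2->0; result 0.
  node6: runs — node4 2->0; result 0.
  node7: runs — node6 -2->0; input2 -2->6; result 6.
  node9: runs — node6 -2->0; result 0.
  node10: runs — node7 -2->6; input2 -2->6; result 36.
  node11: runs — node10 4->36; node9 2->0; result 36.
  node13: runs — node11 4->36; node7 -2->6; result 216.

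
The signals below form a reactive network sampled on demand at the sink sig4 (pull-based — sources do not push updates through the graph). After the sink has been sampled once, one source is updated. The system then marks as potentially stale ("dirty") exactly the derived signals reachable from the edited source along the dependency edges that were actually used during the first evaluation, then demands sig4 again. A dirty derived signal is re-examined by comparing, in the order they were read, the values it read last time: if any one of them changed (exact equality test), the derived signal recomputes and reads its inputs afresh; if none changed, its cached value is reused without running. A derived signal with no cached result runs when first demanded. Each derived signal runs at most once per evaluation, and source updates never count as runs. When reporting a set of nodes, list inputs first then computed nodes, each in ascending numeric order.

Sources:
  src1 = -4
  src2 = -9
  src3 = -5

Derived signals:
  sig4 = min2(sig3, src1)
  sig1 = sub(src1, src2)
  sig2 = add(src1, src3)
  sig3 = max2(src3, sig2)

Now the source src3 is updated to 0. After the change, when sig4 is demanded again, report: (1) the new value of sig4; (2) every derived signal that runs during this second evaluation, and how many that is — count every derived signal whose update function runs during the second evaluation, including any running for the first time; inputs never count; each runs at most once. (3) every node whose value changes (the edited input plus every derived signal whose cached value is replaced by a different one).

sig4 now evaluates to -4.
Run set: sig2, sig3, sig4 (3 run).
Changed values: src3, sig2, sig3, sig4.

Initial pass — values computed on the first demand:
  sig2 = add(-4, -5) = -9
  sig3 = max2(-5, -9) = -5
  sig4 = min2(-5, -4) = -5

Second demand — change propagation:
  sig2: re-runs because src3 -5->0; new result -4.
  sig3: re-runs because src3 -5->0; sig2 -9->-4; new result 0.
  sig4: re-runs because sig3 -5->0; new result -4.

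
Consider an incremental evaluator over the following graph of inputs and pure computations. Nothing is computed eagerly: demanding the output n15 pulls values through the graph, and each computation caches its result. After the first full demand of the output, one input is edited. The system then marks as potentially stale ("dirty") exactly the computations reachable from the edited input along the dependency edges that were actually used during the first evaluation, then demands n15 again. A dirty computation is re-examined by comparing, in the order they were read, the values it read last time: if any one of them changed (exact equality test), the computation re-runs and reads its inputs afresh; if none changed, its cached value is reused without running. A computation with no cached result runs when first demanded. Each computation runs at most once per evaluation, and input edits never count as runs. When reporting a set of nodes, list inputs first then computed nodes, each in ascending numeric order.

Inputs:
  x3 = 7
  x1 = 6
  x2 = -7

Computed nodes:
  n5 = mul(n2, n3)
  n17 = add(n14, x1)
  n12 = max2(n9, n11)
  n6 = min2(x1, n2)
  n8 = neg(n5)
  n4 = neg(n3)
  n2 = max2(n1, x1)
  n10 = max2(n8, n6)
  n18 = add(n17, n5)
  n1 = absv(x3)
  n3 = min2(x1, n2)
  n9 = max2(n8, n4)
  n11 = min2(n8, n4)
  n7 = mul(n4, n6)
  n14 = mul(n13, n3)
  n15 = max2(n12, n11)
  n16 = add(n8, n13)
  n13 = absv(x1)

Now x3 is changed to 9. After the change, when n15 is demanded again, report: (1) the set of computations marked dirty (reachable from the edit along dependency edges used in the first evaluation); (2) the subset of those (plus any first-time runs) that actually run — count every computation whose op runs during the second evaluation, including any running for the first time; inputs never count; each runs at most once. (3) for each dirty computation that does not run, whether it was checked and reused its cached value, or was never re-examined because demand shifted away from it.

Dirty set: n1, n2, n3, n4, n5, n8, n9, n11, n12, n15.
Run set: n1, n2, n3, n5, n8, n9, n11, n12, n15 (9 run).
Re-examined without running (cache reused): n4.
The important point: at n4 every value read last time is unchanged, so the dirty flag clears without a run.

Initial pass — values computed on the first demand:
  n1 = absv(7) = 7
  n2 = max2(7, 6) = 7
  n3 = min2(6, 7) = 6
  n4 = neg(6) = -6
  n5 = mul(7, 6) = 42
  n8 = neg(42) = -42
  n9 = max2(-42, -6) = -6
  n11 = min2(-42, -6) = -42
  n12 = max2(-6, -42) = -6
  n15 = max2(-6, -42) = -6

Second demand — change propagation:
  n1: re-runs because x3 7->9; new result 9.
  n2: re-runs because n1 7->9; new result 9.
  n3: re-runs because n2 7->9; new result 6 (unchanged).
  n4: re-examined; everything it read last time is the same (n3 unchanged) — cache -6 kept, no run.
  n5: re-runs because n2 7->9; new result 54.
  n8: re-runs because n5 42->54; new result -54.
  n9: re-runs because n8 -42->-54; new result -6 (unchanged).
  n11: re-runs because n8 -42->-54; new result -54.
  n12: re-runs because n11 -42->-54; new result -6 (unchanged).
  n15: re-runs because n11 -42->-54; new result -6 (unchanged).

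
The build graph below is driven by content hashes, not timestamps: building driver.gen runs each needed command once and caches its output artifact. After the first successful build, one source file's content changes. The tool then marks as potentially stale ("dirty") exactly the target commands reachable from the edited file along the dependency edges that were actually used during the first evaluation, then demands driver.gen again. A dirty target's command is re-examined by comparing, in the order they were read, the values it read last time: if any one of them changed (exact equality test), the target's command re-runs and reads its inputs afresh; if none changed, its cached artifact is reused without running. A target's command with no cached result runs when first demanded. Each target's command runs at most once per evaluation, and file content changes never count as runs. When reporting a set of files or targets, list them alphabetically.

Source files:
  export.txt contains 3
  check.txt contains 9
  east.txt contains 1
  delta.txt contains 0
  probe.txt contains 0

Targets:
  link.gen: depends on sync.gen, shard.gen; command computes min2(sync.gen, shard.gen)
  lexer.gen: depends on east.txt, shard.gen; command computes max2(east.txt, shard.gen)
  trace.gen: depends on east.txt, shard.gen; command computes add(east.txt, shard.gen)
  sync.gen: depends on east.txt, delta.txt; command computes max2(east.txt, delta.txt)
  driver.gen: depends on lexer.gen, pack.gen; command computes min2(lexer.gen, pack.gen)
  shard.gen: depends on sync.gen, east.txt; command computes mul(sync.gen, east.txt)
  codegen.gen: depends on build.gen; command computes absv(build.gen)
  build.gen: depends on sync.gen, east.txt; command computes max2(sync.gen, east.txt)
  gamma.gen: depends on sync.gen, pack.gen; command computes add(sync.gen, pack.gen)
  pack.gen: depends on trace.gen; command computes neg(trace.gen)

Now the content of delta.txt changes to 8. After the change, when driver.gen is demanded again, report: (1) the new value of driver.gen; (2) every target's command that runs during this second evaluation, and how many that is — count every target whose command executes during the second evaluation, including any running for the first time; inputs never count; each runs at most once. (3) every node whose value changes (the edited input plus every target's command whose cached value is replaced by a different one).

Initial pass — values computed on the first demand:
  sync.gen = max2(1, 0) = 1
  shard.gen = mul(1, 1) = 1
  lexer.gen = max2(1, 1) = 1
  trace.gen = add(1, 1) = 2
  pack.gen = neg(2) = -2
  driver.gen = min2(1, -2) = -2

Second demand — change propagation:
  sync.gen: re-runs because delta.txt 0->8; new result 8.
  shard.gen: re-runs because sync.gen 1->8; new result 8.
  lexer.gen: re-runs because shard.gen 1->8; new result 8.
  trace.gen: re-runs because shard.gen 1->8; new result 9.
  pack.gen: re-runs because trace.gen 2->9; new result -9.
  driver.gen: re-runs because lexer.gen 1->8; pack.gen -2->-9; new result -9.

driver.gen now evaluates to -9.
Run set: driver.gen, lexer.gen, pack.gen, shard.gen, sync.gen, trace.gen (6 run).
Changed values: delta.txt, driver.gen, lexer.gen, pack.gen, shard.gen, sync.gen, trace.gen.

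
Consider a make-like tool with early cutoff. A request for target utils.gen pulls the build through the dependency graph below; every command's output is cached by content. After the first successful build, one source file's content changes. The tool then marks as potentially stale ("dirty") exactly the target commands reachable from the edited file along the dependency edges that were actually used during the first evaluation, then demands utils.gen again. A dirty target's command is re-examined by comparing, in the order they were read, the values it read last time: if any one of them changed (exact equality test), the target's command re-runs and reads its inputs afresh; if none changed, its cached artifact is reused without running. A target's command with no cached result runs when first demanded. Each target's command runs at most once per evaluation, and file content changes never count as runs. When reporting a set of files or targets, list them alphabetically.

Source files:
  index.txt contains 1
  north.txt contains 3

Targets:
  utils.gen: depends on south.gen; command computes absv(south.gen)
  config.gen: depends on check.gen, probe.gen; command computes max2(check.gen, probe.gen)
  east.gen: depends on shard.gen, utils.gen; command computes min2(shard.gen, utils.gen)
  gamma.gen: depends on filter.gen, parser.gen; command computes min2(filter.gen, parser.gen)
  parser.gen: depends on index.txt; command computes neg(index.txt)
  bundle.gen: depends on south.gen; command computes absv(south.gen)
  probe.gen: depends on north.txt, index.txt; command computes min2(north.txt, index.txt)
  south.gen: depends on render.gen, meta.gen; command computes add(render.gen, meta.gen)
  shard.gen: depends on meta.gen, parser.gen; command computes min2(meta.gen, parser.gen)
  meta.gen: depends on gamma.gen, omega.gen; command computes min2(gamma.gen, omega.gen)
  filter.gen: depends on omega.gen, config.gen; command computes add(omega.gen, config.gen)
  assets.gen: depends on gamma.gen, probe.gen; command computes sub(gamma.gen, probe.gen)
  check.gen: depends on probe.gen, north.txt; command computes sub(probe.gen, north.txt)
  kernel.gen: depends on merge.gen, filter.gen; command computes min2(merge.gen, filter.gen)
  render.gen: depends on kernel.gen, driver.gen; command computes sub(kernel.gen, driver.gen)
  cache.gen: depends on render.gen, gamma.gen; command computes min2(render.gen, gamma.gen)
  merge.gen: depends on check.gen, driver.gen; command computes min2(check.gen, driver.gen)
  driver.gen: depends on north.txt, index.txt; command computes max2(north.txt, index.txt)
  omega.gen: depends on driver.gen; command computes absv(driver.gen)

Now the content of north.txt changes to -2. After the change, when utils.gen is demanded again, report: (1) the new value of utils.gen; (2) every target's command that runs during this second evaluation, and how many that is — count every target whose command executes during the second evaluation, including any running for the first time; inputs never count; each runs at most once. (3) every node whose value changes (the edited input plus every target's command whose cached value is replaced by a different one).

First demand of the output computes:
  driver.gen = max2(3, 1) = 3
  omega.gen = absv(3) = 3
  parser.gen = neg(1) = -1
  probe.gen = min2(3, 1) = 1
  check.gen = sub(1, 3) = -2
  config.gen = max2(-2, 1) = 1
  filter.gen = add(3, 1) = 4
  gamma.gen = min2(4, -1) = -1
  merge.gen = min2(-2, 3) = -2
  kernel.gen = min2(-2, 4) = -2
  meta.gen = min2(-1, 3) = -1
  render.gen = sub(-2, 3) = -5
  south.gen = add(-5, -1) = -6
  utils.gen = absv(-6) = 6

After the edit, cleaning proceeds:
  driver.gen: a read changed (north.txt 3->-2) — executes, giving 1.
  omega.gen: a read changed (driver.gen 3->1) — executes, giving 1.
  probe.gen: a read changed (north.txt 3->-2) — executes, giving -2.
  check.gen: a read changed (probe.gen 1->-2; north.txt 3->-2) — executes, giving 0.
  config.gen: a read changed (check.gen -2->0; probe.gen 1->-2) — executes, giving 0.
  filter.gen: a read changed (omega.gen 3->1; config.gen 1->0) — executes, giving 1.
  gamma.gen: a read changed (filter.gen 4->1) — executes, giving -1 — identical to its old value.
  merge.gen: a read changed (check.gen -2->0; driver.gen 3->1) — executes, giving 0.
  kernel.gen: a read changed (merge.gen -2->0; filter.gen 4->1) — executes, giving 0.
  meta.gen: a read changed (omega.gen 3->1) — executes, giving -1 — identical to its old value.
  render.gen: a read changed (kernel.gen -2->0; driver.gen 3->1) — executes, giving -1.
  south.gen: a read changed (render.gen -5->-1) — executes, giving -2.
  utils.gen: a read changed (south.gen -6->-2) — executes, giving 2.

Demanding utils.gen again yields 2.
13 target commands run: check.gen, config.gen, driver.gen, filter.gen, gamma.gen, kernel.gen, merge.gen, meta.gen, omega.gen, probe.gen, render.gen, south.gen, utils.gen.
The nodes whose values change: check.gen, config.gen, driver.gen, filter.gen, kernel.gen, merge.gen, north.txt, omega.gen, probe.gen, render.gen, south.gen, utils.gen.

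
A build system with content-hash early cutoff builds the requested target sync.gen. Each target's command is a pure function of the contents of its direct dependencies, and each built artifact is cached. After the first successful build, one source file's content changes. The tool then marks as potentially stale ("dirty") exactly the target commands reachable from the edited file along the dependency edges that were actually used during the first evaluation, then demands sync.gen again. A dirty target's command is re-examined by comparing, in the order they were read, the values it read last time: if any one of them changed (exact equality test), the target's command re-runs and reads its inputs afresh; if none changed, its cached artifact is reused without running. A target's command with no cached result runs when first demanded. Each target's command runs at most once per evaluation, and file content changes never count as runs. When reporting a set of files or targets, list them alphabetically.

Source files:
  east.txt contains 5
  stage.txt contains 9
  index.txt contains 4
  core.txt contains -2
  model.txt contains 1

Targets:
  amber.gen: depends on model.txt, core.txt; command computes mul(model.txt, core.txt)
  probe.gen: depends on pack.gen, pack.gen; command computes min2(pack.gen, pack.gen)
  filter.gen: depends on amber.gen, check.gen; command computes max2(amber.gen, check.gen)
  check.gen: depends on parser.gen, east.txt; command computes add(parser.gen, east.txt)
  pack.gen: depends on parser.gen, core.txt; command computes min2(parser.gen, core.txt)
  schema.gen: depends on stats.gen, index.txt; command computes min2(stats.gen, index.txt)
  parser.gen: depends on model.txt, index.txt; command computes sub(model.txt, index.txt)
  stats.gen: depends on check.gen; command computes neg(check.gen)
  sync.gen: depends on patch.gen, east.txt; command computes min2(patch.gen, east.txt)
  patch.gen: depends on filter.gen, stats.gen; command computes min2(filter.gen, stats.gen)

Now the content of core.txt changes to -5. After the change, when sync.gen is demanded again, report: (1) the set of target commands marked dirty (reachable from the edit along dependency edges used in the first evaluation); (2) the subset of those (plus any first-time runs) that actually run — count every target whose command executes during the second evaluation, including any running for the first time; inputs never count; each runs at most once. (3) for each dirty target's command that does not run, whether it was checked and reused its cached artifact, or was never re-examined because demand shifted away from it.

Marked dirty: amber.gen, filter.gen, patch.gen, sync.gen.
Target commands that run: amber.gen, filter.gen — 2 in total.
Checked but reused from cache: patch.gen, sync.gen.
Key observation: the change is absorbed at filter.gen — it re-runs but produces the same value, and the output's value is unchanged.

First evaluation (everything demanded from the output):
  amber.gen = mul(1, -2) = -2
  parser.gen = sub(1, 4) = -3
  check.gen = add(-3, 5) = 2
  filter.gen = max2(-2, 2) = 2
  stats.gen = neg(2) = -2
  patch.gen = min2(2, -2) = -2
  sync.gen = min2(-2, 5) = -2

Propagation after the edit:
  amber.gen: runs — core.txt -2->-5; result -5.
  filter.gen: runs — amber.gen -2->-5; result 2 (same value as before).
  patch.gen: checked — values it read are unchanged (filter.gen unchanged, stats.gen unchanged); reused cached -2 without running.
  sync.gen: checked — values it read are unchanged (patch.gen unchanged, east.txt unchanged); reused cached -2 without running.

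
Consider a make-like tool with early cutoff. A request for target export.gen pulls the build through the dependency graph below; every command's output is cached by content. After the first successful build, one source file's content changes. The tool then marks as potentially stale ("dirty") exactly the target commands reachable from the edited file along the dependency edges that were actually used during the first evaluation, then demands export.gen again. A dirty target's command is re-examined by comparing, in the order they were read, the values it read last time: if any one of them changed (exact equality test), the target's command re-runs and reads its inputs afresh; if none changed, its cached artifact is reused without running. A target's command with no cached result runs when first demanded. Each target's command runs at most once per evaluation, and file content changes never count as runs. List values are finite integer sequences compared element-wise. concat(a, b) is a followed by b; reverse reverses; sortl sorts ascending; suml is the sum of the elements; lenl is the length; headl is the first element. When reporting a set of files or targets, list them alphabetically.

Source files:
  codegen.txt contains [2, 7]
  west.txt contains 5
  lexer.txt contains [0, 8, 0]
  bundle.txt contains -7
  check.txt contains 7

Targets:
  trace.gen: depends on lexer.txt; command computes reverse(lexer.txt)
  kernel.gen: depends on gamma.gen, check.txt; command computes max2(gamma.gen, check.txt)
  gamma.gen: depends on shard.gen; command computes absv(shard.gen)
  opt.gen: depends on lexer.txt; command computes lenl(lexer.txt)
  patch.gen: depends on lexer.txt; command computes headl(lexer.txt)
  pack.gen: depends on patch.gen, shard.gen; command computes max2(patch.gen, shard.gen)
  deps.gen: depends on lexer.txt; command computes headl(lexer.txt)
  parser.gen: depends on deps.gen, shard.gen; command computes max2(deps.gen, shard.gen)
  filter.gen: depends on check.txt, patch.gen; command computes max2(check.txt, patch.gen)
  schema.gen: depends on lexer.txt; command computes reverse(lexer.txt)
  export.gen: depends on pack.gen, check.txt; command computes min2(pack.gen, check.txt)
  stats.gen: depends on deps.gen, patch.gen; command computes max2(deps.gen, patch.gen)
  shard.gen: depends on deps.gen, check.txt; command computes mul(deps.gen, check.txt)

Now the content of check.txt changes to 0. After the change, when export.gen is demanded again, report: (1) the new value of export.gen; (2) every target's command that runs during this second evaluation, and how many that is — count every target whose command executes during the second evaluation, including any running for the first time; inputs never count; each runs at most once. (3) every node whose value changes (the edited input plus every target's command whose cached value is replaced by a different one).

Demanding export.gen again yields 0.
2 target commands run: export.gen, shard.gen.
The nodes whose values change: check.txt.
Note where the cutoff bites: pack.gen is checked, finds nothing changed, and keeps its cache.

First demand of the output computes:
  deps.gen = headl([0, 8, 0]) = 0
  patch.gen = headl([0, 8, 0]) = 0
  shard.gen = mul(0, 7) = 0
  pack.gen = max2(0, 0) = 0
  export.gen = min2(0, 7) = 0

After the edit, cleaning proceeds:
  shard.gen: a read changed (check.txt 7->0) — executes, giving 0 — identical to its old value.
  pack.gen: dirty, but its reads are unchanged (patch.gen unchanged, shard.gen unchanged); cached 0 stands.
  export.gen: a read changed (check.txt 7->0) — executes, giving 0 — identical to its old value.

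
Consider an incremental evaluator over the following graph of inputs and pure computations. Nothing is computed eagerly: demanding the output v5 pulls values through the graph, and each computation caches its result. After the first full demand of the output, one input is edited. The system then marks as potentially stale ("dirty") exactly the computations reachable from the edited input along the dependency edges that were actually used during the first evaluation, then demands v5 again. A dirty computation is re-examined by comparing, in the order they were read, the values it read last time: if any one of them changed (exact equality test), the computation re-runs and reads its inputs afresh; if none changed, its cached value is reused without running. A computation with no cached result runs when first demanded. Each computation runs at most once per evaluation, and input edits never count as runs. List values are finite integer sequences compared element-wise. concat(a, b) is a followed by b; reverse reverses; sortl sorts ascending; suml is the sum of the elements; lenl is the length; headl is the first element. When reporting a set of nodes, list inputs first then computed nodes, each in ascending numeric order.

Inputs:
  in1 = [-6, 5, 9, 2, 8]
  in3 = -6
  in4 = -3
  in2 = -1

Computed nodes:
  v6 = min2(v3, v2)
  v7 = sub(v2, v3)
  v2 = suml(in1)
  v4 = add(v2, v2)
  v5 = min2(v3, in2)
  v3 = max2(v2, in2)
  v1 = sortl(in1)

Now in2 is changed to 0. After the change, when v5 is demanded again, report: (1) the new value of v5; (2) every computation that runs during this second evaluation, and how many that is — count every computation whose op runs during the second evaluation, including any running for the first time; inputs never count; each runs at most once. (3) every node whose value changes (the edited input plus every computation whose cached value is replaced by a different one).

v5 now evaluates to 0.
Run set: v3, v5 (2 run).
Changed values: in2, v5.

Initial pass — values computed on the first demand:
  v2 = suml([-6, 5, 9, 2, 8]) = 18
  v3 = max2(18, -1) = 18
  v5 = min2(18, -1) = -1

Second demand — change propagation:
  v3: re-runs because in2 -1->0; new result 18 (unchanged).
  v5: re-runs because in2 -1->0; new result 0.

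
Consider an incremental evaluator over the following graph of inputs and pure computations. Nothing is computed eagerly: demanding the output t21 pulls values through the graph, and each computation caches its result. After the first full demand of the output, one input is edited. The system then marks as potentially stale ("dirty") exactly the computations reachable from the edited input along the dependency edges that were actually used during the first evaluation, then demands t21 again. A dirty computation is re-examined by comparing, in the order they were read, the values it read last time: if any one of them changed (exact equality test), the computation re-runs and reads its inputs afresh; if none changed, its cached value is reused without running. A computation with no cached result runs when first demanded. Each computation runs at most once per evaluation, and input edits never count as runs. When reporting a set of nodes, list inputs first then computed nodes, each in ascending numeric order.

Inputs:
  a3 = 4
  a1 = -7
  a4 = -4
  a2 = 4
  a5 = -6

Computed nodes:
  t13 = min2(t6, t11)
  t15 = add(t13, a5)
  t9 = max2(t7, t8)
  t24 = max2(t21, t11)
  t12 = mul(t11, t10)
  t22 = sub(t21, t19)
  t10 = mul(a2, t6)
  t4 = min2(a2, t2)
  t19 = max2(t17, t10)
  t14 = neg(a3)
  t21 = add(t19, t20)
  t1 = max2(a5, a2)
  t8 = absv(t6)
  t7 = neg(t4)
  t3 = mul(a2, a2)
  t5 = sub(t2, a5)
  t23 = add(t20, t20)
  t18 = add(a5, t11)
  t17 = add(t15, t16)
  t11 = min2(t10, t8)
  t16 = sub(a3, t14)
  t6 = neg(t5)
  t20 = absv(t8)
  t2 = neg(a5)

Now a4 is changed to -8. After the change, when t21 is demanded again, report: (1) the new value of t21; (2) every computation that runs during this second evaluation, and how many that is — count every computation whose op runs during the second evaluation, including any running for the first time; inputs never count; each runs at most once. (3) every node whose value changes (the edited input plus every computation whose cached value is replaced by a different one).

t21 now evaluates to -34.
Run set: none (0 run).
Changed values: a4.
The important point: nothing the output needs ever reads a4, so the edit is invisible to it.

Initial pass — values computed on the first demand:
  t2 = neg(-6) = 6
  t5 = sub(6, -6) = 12
  t6 = neg(12) = -12
  t8 = absv(-12) = 12
  t10 = mul(4, -12) = -48
  t11 = min2(-48, 12) = -48
  t13 = min2(-12, -48) = -48
  t14 = neg(4) = -4
  t15 = add(-48, -6) = -54
  t16 = sub(4, -4) = 8
  t17 = add(-54, 8) = -46
  t19 = max2(-46, -48) = -46
  t20 = absv(12) = 12
  t21 = add(-46, 12) = -34

Second demand — change propagation:
  no demanded computation ever read a4, so the edit dirties nothing and nothing runs.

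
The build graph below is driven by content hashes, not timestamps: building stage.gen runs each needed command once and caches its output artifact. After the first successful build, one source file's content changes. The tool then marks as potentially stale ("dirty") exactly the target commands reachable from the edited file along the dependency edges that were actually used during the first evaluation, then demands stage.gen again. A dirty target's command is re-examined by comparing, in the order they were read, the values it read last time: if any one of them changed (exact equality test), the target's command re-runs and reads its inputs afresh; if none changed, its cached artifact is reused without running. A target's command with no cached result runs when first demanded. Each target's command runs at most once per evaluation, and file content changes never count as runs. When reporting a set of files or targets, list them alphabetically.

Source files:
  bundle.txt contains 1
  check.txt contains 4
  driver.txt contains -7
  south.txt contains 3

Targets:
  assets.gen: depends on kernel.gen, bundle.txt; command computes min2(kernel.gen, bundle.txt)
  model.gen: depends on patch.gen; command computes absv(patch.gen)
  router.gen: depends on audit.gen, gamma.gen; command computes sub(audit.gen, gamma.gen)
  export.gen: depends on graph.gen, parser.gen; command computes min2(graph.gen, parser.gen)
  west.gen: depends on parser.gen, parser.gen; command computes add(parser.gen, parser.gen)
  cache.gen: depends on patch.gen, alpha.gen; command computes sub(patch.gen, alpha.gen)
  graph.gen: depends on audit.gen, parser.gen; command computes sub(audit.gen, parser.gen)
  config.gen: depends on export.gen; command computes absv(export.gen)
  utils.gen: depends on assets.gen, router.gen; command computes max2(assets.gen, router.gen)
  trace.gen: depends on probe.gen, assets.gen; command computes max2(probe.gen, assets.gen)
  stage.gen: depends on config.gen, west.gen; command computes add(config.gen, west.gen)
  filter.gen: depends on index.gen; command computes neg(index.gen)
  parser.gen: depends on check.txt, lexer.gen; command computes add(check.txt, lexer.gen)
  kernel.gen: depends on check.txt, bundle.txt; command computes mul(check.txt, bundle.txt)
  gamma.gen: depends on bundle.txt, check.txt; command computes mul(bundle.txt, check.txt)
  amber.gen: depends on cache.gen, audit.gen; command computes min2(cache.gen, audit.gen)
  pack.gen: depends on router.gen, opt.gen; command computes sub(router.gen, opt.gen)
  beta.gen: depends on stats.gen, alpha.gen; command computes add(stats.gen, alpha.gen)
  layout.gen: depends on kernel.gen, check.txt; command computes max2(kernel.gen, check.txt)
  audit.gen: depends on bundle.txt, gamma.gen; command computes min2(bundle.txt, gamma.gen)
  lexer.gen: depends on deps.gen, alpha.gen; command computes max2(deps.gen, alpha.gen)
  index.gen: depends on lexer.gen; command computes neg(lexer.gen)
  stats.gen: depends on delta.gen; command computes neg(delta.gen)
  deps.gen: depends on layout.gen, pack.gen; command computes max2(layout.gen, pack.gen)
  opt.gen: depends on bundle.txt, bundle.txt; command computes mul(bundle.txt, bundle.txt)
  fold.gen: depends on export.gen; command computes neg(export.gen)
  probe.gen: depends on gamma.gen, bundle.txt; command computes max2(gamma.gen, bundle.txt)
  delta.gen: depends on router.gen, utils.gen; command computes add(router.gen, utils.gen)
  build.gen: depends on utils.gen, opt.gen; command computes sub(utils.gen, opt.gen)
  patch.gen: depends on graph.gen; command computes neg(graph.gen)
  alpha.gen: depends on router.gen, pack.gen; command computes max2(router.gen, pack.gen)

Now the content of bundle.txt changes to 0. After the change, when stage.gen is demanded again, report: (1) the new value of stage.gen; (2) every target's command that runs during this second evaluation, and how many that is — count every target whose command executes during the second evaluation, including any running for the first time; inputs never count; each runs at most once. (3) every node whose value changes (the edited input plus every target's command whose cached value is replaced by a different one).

Initial pass — values computed on the first demand:
  gamma.gen = mul(1, 4) = 4
  audit.gen = min2(1, 4) = 1
  kernel.gen = mul(4, 1) = 4
  layout.gen = max2(4, 4) = 4
  opt.gen = mul(1, 1) = 1
  router.gen = sub(1, 4) = -3
  pack.gen = sub(-3, 1) = -4
  alpha.gen = max2(-3, -4) = -3
  deps.gen = max2(4, -4) = 4
  lexer.gen = max2(4, -3) = 4
  parser.gen = add(4, 4) = 8
  graph.gen = sub(1, 8) = -7
  export.gen = min2(-7, 8) = -7
  config.gen = absv(-7) = 7
  west.gen = add(8, 8) = 16
  stage.gen = add(7, 16) = 23

Second demand — change propagation:
  gamma.gen: re-runs because bundle.txt 1->0; new result 0.
  audit.gen: re-runs because bundle.txt 1->0; gamma.gen 4->0; new result 0.
  kernel.gen: re-runs because bundle.txt 1->0; new result 0.
  layout.gen: re-runs because kernel.gen 4->0; new result 4 (unchanged).
  opt.gen: re-runs because bundle.txt 1->0; bundle.txt 1->0; new result 0.
  router.gen: re-runs because audit.gen 1->0; gamma.gen 4->0; new result 0.
  pack.gen: re-runs because router.gen -3->0; opt.gen 1->0; new result 0.
  alpha.gen: re-runs because router.gen -3->0; pack.gen -4->0; new result 0.
  deps.gen: re-runs because pack.gen -4->0; new result 4 (unchanged).
  lexer.gen: re-runs because alpha.gen -3->0; new result 4 (unchanged).
  parser.gen: re-examined; everything it read last time is the same (check.txt unchanged, lexer.gen unchanged) — cache 8 kept, no run.
  graph.gen: re-runs because audit.gen 1->0; new result -8.
  export.gen: re-runs because graph.gen -7->-8; new result -8.
  config.gen: re-runs because export.gen -7->-8; new result 8.
  west.gen: re-examined; everything it read last time is the same (parser.gen unchanged, parser.gen unchanged) — cache 16 kept, no run.
  stage.gen: re-runs because config.gen 7->8; new result 24.

The important point: at parser.gen every value read last time is unchanged, so the dirty flag clears without a run.

stage.gen now evaluates to 24.
Run set: alpha.gen, audit.gen, config.gen, deps.gen, export.gen, gamma.gen, graph.gen, kernel.gen, layout.gen, lexer.gen, opt.gen, pack.gen, router.gen, stage.gen (14 run).
Changed values: alpha.gen, audit.gen, bundle.txt, config.gen, export.gen, gamma.gen, graph.gen, kernel.gen, opt.gen, pack.gen, router.gen, stage.gen.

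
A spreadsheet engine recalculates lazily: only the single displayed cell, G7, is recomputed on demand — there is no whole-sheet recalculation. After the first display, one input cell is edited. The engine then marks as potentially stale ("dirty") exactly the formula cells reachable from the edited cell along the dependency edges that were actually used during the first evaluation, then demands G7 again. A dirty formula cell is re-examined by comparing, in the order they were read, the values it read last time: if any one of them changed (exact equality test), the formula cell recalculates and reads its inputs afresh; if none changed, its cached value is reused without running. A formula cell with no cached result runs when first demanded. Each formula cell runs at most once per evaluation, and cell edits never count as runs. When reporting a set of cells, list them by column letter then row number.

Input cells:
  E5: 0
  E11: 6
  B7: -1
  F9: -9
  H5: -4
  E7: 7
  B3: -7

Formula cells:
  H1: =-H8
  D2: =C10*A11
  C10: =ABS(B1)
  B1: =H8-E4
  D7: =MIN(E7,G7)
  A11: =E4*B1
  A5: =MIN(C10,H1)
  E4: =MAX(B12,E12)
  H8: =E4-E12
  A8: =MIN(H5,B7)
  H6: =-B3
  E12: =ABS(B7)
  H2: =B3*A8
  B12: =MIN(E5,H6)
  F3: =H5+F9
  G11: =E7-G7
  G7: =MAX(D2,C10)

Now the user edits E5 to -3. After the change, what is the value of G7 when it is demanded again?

New value of G7: 1.
Key observation: the change is absorbed at E4 — it re-runs but produces the same value, and the output's value is unchanged.

First evaluation (everything demanded from the output):
  E12 = ABS(-1) = 1
  H6 = -(-7) = 7
  B12 = MIN(0, 7) = 0
  E4 = MAX(0, 1) = 1
  H8 = 1 - 1 = 0
  B1 = 0 - 1 = -1
  A11 = 1 * -1 = -1
  C10 = ABS(-1) = 1
  D2 = 1 * -1 = -1
  G7 = MAX(-1, 1) = 1

Propagation after the edit:
  B12: runs — E5 0->-3; result -3.
  E4: runs — B12 0->-3; result 1 (same value as before).
  H8: checked — values it read are unchanged (E4 unchanged, E12 unchanged); reused cached 0 without running.
  B1: checked — values it read are unchanged (H8 unchanged, E4 unchanged); reused cached -1 without running.
  A11: checked — values it read are unchanged (E4 unchanged, B1 unchanged); reused cached -1 without running.
  C10: checked — values it read are unchanged (B1 unchanged); reused cached 1 without running.
  D2: checked — values it read are unchanged (C10 unchanged, A11 unchanged); reused cached -1 without running.
  G7: checked — values it read are unchanged (D2 unchanged, C10 unchanged); reused cached 1 without running.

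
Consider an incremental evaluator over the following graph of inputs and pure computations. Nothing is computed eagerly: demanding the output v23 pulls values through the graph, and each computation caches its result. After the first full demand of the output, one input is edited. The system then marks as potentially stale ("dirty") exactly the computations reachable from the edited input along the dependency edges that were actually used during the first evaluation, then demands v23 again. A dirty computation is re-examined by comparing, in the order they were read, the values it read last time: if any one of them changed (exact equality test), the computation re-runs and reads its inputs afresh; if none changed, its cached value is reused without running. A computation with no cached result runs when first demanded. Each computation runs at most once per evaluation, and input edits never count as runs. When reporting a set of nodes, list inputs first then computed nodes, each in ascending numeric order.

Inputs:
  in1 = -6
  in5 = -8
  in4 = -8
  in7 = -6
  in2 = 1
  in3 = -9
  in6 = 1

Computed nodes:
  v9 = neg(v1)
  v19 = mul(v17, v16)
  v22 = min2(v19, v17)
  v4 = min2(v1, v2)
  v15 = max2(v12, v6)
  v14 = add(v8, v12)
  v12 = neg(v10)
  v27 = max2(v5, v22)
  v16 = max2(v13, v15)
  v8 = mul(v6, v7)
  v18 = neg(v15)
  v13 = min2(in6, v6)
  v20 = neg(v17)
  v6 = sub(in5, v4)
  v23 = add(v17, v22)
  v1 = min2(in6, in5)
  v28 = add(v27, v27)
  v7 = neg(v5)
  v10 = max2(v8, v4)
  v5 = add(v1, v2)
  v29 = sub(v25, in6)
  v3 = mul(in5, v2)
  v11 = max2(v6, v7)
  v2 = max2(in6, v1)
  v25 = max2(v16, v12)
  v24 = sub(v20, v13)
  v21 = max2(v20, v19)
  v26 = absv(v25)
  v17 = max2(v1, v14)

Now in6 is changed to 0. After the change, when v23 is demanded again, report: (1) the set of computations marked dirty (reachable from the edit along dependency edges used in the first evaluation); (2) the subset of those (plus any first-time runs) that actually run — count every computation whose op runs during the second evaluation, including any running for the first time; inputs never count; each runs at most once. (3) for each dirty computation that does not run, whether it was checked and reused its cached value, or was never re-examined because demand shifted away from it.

Initial pass — values computed on the first demand:
  v1 = min2(1, -8) = -8
  v2 = max2(1, -8) = 1
  v4 = min2(-8, 1) = -8
  v5 = add(-8, 1) = -7
  v6 = sub(-8, -8) = 0
  v7 = neg(-7) = 7
  v8 = mul(0, 7) = 0
  v10 = max2(0, -8) = 0
  v12 = neg(0) = 0
  v13 = min2(1, 0) = 0
  v14 = add(0, 0) = 0
  v15 = max2(0, 0) = 0
  v16 = max2(0, 0) = 0
  v17 = max2(-8, 0) = 0
  v19 = mul(0, 0) = 0
  v22 = min2(0, 0) = 0
  v23 = add(0, 0) = 0

Second demand — change propagation:
  v1: re-runs because in6 1->0; new result -8 (unchanged).
  v2: re-runs because in6 1->0; new result 0.
  v4: re-runs because v2 1->0; new result -8 (unchanged).
  v5: re-runs because v2 1->0; new result -8.
  v6: re-examined; everything it read last time is the same (in5 unchanged, v4 unchanged) — cache 0 kept, no run.
  v7: re-runs because v5 -7->-8; new result 8.
  v8: re-runs because v7 7->8; new result 0 (unchanged).
  v10: re-examined; everything it read last time is the same (v8 unchanged, v4 unchanged) — cache 0 kept, no run.
  v12: re-examined; everything it read last time is the same (v10 unchanged) — cache 0 kept, no run.
  v13: re-runs because in6 1->0; new result 0 (unchanged).
  v14: re-examined; everything it read last time is the same (v8 unchanged, v12 unchanged) — cache 0 kept, no run.
  v15: re-examined; everything it read last time is the same (v12 unchanged, v6 unchanged) — cache 0 kept, no run.
  v16: re-examined; everything it read last time is the same (v13 unchanged, v15 unchanged) — cache 0 kept, no run.
  v17: re-examined; everything it read last time is the same (v1 unchanged, v14 unchanged) — cache 0 kept, no run.
  v19: re-examined; everything it read last time is the same (v17 unchanged, v16 unchanged) — cache 0 kept, no run.
  v22: re-examined; everything it read last time is the same (v19 unchanged, v17 unchanged) — cache 0 kept, no run.
  v23: re-examined; everything it read last time is the same (v17 unchanged, v22 unchanged) — cache 0 kept, no run.

The important point: at v6 every value read last time is unchanged, so the dirty flag clears without a run.

Dirty set: v1, v2, v4, v5, v6, v7, v8, v10, v12, v13, v14, v15, v16, v17, v19, v22, v23.
Run set: v1, v2, v4, v5, v7, v8, v13 (7 run).
Re-examined without running (cache reused): v6, v10, v12, v14, v15, v16, v17, v19, v22, v23.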